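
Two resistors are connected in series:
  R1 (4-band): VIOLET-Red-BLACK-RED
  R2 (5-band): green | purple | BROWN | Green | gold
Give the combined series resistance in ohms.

R1: violet, red → 72; black ×1 → 72 Ω.
R2: green, violet, brown → 571; green ×10^5 → 57100000 Ω.
Series: 72 + 57100000 = 57100072 Ω.

57100072 Ω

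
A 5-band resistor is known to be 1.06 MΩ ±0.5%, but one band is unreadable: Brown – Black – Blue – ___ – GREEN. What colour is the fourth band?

yellow

1060000 Ω = 106 × 10^4.
The fourth band is the multiplier, 10^4, which is yellow.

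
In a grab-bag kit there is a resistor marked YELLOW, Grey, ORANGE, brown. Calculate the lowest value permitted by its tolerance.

47520 Ω

Yellow → 4 (first significant figure)
Grey → 8 (second significant figure)
Orange → ×10^3 multiplier
Brown → ±1% tolerance
48 × 1000 = 48000 Ω
Lowest = 48000 × (1 − 1/100) = 47520 Ω.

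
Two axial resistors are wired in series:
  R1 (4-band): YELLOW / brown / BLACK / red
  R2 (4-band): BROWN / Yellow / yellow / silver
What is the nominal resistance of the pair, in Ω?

140041 Ω

R1: yellow, brown → 41; black ×1 → 41 Ω.
R2: brown, yellow → 14; yellow ×10^4 → 140000 Ω.
Series: 41 + 140000 = 140041 Ω.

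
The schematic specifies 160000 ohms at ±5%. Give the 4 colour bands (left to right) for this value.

160000 Ω = 16 × 10^4.
1 → brown
6 → blue
Multiplier 10^4 → yellow.
±5% tolerance → gold.

brown, blue, yellow, gold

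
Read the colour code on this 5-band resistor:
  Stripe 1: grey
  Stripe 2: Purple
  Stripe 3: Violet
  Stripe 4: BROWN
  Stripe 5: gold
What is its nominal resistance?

Grey → 8 (first significant figure)
Violet → 7 (second significant figure)
Violet → 7 (third significant figure)
Brown → ×10 multiplier
877 × 10 = 8770 Ω

8770 Ω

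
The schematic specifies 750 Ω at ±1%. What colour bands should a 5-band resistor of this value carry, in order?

750 Ω = 750 × 10^0.
7 → violet
5 → green
0 → black
Multiplier 10^0 → black.
±1% tolerance → brown.

violet, green, black, black, brown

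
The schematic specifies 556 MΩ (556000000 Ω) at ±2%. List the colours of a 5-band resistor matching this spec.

556000000 Ω = 556 × 10^6.
5 → green
5 → green
6 → blue
Multiplier 10^6 → blue.
±2% tolerance → red.

green, green, blue, blue, red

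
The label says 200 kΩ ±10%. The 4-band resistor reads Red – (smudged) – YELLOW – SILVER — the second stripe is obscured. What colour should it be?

200000 Ω = 20 × 10^4.
The second band gives digit 0 of the significand, and 0 is black.

black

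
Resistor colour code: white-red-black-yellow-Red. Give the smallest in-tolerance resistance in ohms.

White → 9 (first significant figure)
Red → 2 (second significant figure)
Black → 0 (third significant figure)
Yellow → ×10^4 multiplier
Red → ±2% tolerance
920 × 10000 = 9200000 Ω
Smallest = 9200000 × (1 − 2/100) = 9016000 Ω.

9016000 Ω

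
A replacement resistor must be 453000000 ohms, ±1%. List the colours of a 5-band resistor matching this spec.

yellow, green, orange, blue, brown

453000000 Ω = 453 × 10^6.
4 → yellow
5 → green
3 → orange
Multiplier 10^6 → blue.
±1% tolerance → brown.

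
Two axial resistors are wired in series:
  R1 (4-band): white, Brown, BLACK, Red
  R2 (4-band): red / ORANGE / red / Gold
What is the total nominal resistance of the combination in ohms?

2391 Ω

R1: white, brown → 91; black ×1 → 91 Ω.
R2: red, orange → 23; red ×10^2 → 2300 Ω.
Series: 91 + 2300 = 2391 Ω.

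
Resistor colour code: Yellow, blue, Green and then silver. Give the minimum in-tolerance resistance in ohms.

Yellow → 4 (first significant figure)
Blue → 6 (second significant figure)
Green → ×10^5 multiplier
Silver → ±10% tolerance
46 × 100000 = 4600000 Ω
Minimum = 4600000 × (1 − 10/100) = 4140000 Ω.

4140000 Ω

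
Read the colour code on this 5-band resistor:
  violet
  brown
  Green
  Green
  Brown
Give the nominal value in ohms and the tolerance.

71500000 Ω ±1%

Violet → 7 (first significant figure)
Brown → 1 (second significant figure)
Green → 5 (third significant figure)
Green → ×10^5 multiplier
Brown → ±1% tolerance
715 × 100000 = 71500000 Ω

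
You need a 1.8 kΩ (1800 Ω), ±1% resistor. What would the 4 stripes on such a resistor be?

1800 Ω = 18 × 10^2.
1 → brown
8 → grey
Multiplier 10^2 → red.
±1% tolerance → brown.

brown, grey, red, brown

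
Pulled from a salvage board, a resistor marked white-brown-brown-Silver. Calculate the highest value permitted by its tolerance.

1001 Ω

White → 9 (first significant figure)
Brown → 1 (second significant figure)
Brown → ×10 multiplier
Silver → ±10% tolerance
91 × 10 = 910 Ω
Highest = 910 × (1 + 10/100) = 1001 Ω.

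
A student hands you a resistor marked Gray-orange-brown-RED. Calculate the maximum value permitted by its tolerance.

846.6 Ω

Grey → 8 (first significant figure)
Orange → 3 (second significant figure)
Brown → ×10 multiplier
Red → ±2% tolerance
83 × 10 = 830 Ω
Maximum = 830 × (1 + 2/100) = 846.6 Ω.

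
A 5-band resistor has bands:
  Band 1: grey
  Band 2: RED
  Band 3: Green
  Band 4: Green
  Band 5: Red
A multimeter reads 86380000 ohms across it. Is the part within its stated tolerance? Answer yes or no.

Grey → 8 (first significant figure)
Red → 2 (second significant figure)
Green → 5 (third significant figure)
Green → ×10^5 multiplier
Red → ±2% tolerance
825 × 100000 = 82500000 Ω
Allowed range: 80850000 Ω to 84150000 Ω.
86380000 ohms lies outside that range.

no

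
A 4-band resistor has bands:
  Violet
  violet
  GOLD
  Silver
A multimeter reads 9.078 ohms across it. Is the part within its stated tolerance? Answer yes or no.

Violet → 7 (first significant figure)
Violet → 7 (second significant figure)
Gold → ×0.1 multiplier
Silver → ±10% tolerance
77 × 0.1 = 7.7 Ω
Allowed range: 6.93 Ω to 8.47 Ω.
9.078 ohms lies outside that range.

no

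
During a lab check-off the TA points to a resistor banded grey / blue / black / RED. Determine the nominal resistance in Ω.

86 Ω

Grey → 8 (first significant figure)
Blue → 6 (second significant figure)
Black → ×1 multiplier
86 × 1 = 86 Ω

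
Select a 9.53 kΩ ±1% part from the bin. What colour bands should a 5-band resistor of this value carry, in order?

9530 Ω = 953 × 10^1.
9 → white
5 → green
3 → orange
Multiplier 10^1 → brown.
±1% tolerance → brown.

white, green, orange, brown, brown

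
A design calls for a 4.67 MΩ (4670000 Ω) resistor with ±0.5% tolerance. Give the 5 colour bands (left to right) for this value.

4670000 Ω = 467 × 10^4.
4 → yellow
6 → blue
7 → violet
Multiplier 10^4 → yellow.
±0.5% tolerance → green.

yellow, blue, violet, yellow, green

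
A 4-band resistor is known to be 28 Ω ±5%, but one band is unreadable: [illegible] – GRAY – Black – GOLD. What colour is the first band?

28 Ω = 28 × 10^0.
The first band gives digit 2 of the significand, and 2 is red.

red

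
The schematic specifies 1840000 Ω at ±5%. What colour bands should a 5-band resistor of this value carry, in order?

1840000 Ω = 184 × 10^4.
1 → brown
8 → grey
4 → yellow
Multiplier 10^4 → yellow.
±5% tolerance → gold.

brown, grey, yellow, yellow, gold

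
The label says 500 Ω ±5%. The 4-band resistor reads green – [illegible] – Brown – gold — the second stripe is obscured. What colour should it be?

black

500 Ω = 50 × 10^1.
The second band gives digit 0 of the significand, and 0 is black.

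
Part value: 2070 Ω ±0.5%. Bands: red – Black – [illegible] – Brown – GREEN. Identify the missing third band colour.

violet

2070 Ω = 207 × 10^1.
The third band gives digit 7 of the significand, and 7 is violet.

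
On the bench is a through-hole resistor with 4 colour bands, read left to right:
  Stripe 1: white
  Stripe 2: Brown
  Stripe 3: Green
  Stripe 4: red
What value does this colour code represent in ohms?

9100000 Ω

White → 9 (first significant figure)
Brown → 1 (second significant figure)
Green → ×10^5 multiplier
91 × 100000 = 9100000 Ω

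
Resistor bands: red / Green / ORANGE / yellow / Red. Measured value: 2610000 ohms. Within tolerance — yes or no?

no

Red → 2 (first significant figure)
Green → 5 (second significant figure)
Orange → 3 (third significant figure)
Yellow → ×10^4 multiplier
Red → ±2% tolerance
253 × 10000 = 2530000 Ω
Allowed range: 2479400 Ω to 2580600 Ω.
2610000 ohms lies outside that range.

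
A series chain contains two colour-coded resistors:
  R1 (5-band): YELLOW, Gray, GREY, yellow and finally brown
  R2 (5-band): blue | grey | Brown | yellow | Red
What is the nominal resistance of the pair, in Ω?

11690000 Ω

R1: yellow, grey, grey → 488; yellow ×10^4 → 4880000 Ω.
R2: blue, grey, brown → 681; yellow ×10^4 → 6810000 Ω.
Series: 4880000 + 6810000 = 11690000 Ω.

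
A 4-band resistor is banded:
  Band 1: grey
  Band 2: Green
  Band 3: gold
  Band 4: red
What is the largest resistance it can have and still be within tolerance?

Grey → 8 (first significant figure)
Green → 5 (second significant figure)
Gold → ×0.1 multiplier
Red → ±2% tolerance
85 × 0.1 = 8.5 Ω
Largest = 8.5 × (1 + 2/100) = 8.67 Ω.

8.67 Ω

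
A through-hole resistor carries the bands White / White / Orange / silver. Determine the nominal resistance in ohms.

99000 Ω

White → 9 (first significant figure)
White → 9 (second significant figure)
Orange → ×10^3 multiplier
99 × 1000 = 99000 Ω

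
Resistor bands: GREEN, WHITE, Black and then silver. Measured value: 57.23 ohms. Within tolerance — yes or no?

yes

Green → 5 (first significant figure)
White → 9 (second significant figure)
Black → ×1 multiplier
Silver → ±10% tolerance
59 × 1 = 59 Ω
Allowed range: 53.1 Ω to 64.9 Ω.
57.23 ohms lies inside that range.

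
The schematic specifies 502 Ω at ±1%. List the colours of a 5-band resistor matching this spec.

green, black, red, black, brown

502 Ω = 502 × 10^0.
5 → green
0 → black
2 → red
Multiplier 10^0 → black.
±1% tolerance → brown.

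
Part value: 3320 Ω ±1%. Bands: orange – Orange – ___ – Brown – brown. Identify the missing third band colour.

red

3320 Ω = 332 × 10^1.
The third band gives digit 2 of the significand, and 2 is red.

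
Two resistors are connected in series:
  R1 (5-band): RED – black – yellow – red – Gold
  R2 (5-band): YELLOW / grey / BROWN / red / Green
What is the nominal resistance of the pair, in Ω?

R1: red, black, yellow → 204; red ×10^2 → 20400 Ω.
R2: yellow, grey, brown → 481; red ×10^2 → 48100 Ω.
Series: 20400 + 48100 = 68500 Ω.

68500 Ω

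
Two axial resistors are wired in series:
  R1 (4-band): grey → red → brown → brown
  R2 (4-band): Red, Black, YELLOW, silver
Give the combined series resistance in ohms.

R1: grey, red → 82; brown ×10 → 820 Ω.
R2: red, black → 20; yellow ×10^4 → 200000 Ω.
Series: 820 + 200000 = 200820 Ω.

200820 Ω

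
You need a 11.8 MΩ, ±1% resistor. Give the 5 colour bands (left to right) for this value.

brown, brown, grey, green, brown

11800000 Ω = 118 × 10^5.
1 → brown
1 → brown
8 → grey
Multiplier 10^5 → green.
±1% tolerance → brown.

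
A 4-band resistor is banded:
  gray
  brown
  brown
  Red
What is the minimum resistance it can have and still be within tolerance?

793.8 Ω

Grey → 8 (first significant figure)
Brown → 1 (second significant figure)
Brown → ×10 multiplier
Red → ±2% tolerance
81 × 10 = 810 Ω
Minimum = 810 × (1 − 2/100) = 793.8 Ω.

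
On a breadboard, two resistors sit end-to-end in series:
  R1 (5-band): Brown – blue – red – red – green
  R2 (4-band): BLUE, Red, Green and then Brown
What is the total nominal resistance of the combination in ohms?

6216200 Ω

R1: brown, blue, red → 162; red ×10^2 → 16200 Ω.
R2: blue, red → 62; green ×10^5 → 6200000 Ω.
Series: 16200 + 6200000 = 6216200 Ω.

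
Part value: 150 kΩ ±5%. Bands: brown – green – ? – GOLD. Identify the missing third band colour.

yellow

150000 Ω = 15 × 10^4.
The third band is the multiplier, 10^4, which is yellow.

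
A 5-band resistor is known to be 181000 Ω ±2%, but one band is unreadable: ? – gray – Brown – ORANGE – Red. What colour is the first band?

181000 Ω = 181 × 10^3.
The first band gives digit 1 of the significand, and 1 is brown.

brown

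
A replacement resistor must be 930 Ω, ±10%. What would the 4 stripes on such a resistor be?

930 Ω = 93 × 10^1.
9 → white
3 → orange
Multiplier 10^1 → brown.
±10% tolerance → silver.

white, orange, brown, silver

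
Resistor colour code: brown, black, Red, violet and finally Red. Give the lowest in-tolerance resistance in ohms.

Brown → 1 (first significant figure)
Black → 0 (second significant figure)
Red → 2 (third significant figure)
Violet → ×10^7 multiplier
Red → ±2% tolerance
102 × 10000000 = 1020000000 Ω
Lowest = 1020000000 × (1 − 2/100) = 999600000 Ω.

999600000 Ω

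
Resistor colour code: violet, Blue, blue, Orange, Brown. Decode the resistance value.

766000 Ω

Violet → 7 (first significant figure)
Blue → 6 (second significant figure)
Blue → 6 (third significant figure)
Orange → ×10^3 multiplier
766 × 1000 = 766000 Ω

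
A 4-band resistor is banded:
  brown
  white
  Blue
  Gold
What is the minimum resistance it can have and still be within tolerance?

18050000 Ω

Brown → 1 (first significant figure)
White → 9 (second significant figure)
Blue → ×10^6 multiplier
Gold → ±5% tolerance
19 × 1000000 = 19000000 Ω
Minimum = 19000000 × (1 − 5/100) = 18050000 Ω.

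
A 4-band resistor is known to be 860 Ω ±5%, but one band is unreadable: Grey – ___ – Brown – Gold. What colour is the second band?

blue

860 Ω = 86 × 10^1.
The second band gives digit 6 of the significand, and 6 is blue.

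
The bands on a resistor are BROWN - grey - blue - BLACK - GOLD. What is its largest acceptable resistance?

Brown → 1 (first significant figure)
Grey → 8 (second significant figure)
Blue → 6 (third significant figure)
Black → ×1 multiplier
Gold → ±5% tolerance
186 × 1 = 186 Ω
Largest = 186 × (1 + 5/100) = 195.3 Ω.

195.3 Ω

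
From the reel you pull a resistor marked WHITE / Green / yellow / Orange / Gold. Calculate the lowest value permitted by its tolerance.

White → 9 (first significant figure)
Green → 5 (second significant figure)
Yellow → 4 (third significant figure)
Orange → ×10^3 multiplier
Gold → ±5% tolerance
954 × 1000 = 954000 Ω
Lowest = 954000 × (1 − 5/100) = 906300 Ω.

906300 Ω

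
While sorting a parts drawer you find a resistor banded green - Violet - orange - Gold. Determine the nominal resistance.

57000 Ω

Green → 5 (first significant figure)
Violet → 7 (second significant figure)
Orange → ×10^3 multiplier
57 × 1000 = 57000 Ω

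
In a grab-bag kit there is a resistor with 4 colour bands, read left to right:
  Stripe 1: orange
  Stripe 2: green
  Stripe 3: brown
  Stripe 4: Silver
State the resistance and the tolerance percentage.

Orange → 3 (first significant figure)
Green → 5 (second significant figure)
Brown → ×10 multiplier
Silver → ±10% tolerance
35 × 10 = 350 Ω

350 Ω ±10%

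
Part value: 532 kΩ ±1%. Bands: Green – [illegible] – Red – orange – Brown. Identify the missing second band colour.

532000 Ω = 532 × 10^3.
The second band gives digit 3 of the significand, and 3 is orange.

orange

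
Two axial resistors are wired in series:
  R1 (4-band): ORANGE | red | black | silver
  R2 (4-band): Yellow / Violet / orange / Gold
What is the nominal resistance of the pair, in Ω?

R1: orange, red → 32; black ×1 → 32 Ω.
R2: yellow, violet → 47; orange ×10^3 → 47000 Ω.
Series: 32 + 47000 = 47032 Ω.

47032 Ω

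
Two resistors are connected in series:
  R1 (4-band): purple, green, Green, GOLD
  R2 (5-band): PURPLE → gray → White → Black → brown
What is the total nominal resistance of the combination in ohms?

R1: violet, green → 75; green ×10^5 → 7500000 Ω.
R2: violet, grey, white → 789; black ×1 → 789 Ω.
Series: 7500000 + 789 = 7500789 Ω.

7500789 Ω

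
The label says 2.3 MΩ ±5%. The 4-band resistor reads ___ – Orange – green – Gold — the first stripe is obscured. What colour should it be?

red

2300000 Ω = 23 × 10^5.
The first band gives digit 2 of the significand, and 2 is red.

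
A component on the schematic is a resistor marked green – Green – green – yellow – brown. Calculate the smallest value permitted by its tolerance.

5494500 Ω

Green → 5 (first significant figure)
Green → 5 (second significant figure)
Green → 5 (third significant figure)
Yellow → ×10^4 multiplier
Brown → ±1% tolerance
555 × 10000 = 5550000 Ω
Smallest = 5550000 × (1 − 1/100) = 5494500 Ω.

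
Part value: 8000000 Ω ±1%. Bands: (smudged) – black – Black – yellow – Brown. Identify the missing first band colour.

grey

8000000 Ω = 800 × 10^4.
The first band gives digit 8 of the significand, and 8 is grey.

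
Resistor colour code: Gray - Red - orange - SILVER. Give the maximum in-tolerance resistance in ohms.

90200 Ω

Grey → 8 (first significant figure)
Red → 2 (second significant figure)
Orange → ×10^3 multiplier
Silver → ±10% tolerance
82 × 1000 = 82000 Ω
Maximum = 82000 × (1 + 10/100) = 90200 Ω.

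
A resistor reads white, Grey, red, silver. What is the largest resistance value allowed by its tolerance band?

White → 9 (first significant figure)
Grey → 8 (second significant figure)
Red → ×10^2 multiplier
Silver → ±10% tolerance
98 × 100 = 9800 Ω
Largest = 9800 × (1 + 10/100) = 10780 Ω.

10780 Ω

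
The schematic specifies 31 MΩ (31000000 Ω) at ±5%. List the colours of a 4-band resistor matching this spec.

orange, brown, blue, gold

31000000 Ω = 31 × 10^6.
3 → orange
1 → brown
Multiplier 10^6 → blue.
±5% tolerance → gold.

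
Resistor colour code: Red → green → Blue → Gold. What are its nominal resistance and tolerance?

25000000 Ω ±5%

Red → 2 (first significant figure)
Green → 5 (second significant figure)
Blue → ×10^6 multiplier
Gold → ±5% tolerance
25 × 1000000 = 25000000 Ω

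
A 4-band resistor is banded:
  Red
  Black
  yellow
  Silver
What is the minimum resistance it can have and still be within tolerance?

180000 Ω

Red → 2 (first significant figure)
Black → 0 (second significant figure)
Yellow → ×10^4 multiplier
Silver → ±10% tolerance
20 × 10000 = 200000 Ω
Minimum = 200000 × (1 − 10/100) = 180000 Ω.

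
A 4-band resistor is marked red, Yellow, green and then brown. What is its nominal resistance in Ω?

2400000 Ω

Red → 2 (first significant figure)
Yellow → 4 (second significant figure)
Green → ×10^5 multiplier
24 × 100000 = 2400000 Ω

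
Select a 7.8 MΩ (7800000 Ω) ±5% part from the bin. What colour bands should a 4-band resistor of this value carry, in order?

violet, grey, green, gold

7800000 Ω = 78 × 10^5.
7 → violet
8 → grey
Multiplier 10^5 → green.
±5% tolerance → gold.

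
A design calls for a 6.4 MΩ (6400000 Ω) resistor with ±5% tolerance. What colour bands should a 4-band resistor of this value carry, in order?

blue, yellow, green, gold

6400000 Ω = 64 × 10^5.
6 → blue
4 → yellow
Multiplier 10^5 → green.
±5% tolerance → gold.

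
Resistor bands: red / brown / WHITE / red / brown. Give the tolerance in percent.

±1%

The last band, brown, is the tolerance band.
Brown corresponds to ±1%.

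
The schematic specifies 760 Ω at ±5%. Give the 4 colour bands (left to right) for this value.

760 Ω = 76 × 10^1.
7 → violet
6 → blue
Multiplier 10^1 → brown.
±5% tolerance → gold.

violet, blue, brown, gold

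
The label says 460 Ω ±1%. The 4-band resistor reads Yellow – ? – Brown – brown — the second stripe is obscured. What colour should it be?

460 Ω = 46 × 10^1.
The second band gives digit 6 of the significand, and 6 is blue.

blue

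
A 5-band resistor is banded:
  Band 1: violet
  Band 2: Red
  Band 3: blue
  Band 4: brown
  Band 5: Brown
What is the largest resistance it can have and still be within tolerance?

Violet → 7 (first significant figure)
Red → 2 (second significant figure)
Blue → 6 (third significant figure)
Brown → ×10 multiplier
Brown → ±1% tolerance
726 × 10 = 7260 Ω
Largest = 7260 × (1 + 1/100) = 7332.6 Ω.

7332.6 Ω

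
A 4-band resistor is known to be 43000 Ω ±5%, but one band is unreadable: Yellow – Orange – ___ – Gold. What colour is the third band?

43000 Ω = 43 × 10^3.
The third band is the multiplier, 10^3, which is orange.

orange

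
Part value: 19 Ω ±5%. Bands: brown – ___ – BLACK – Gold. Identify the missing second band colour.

white

19 Ω = 19 × 10^0.
The second band gives digit 9 of the significand, and 9 is white.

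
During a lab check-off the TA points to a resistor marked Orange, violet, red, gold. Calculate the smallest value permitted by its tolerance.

3515 Ω

Orange → 3 (first significant figure)
Violet → 7 (second significant figure)
Red → ×10^2 multiplier
Gold → ±5% tolerance
37 × 100 = 3700 Ω
Smallest = 3700 × (1 − 5/100) = 3515 Ω.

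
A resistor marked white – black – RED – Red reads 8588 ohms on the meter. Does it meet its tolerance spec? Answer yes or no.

White → 9 (first significant figure)
Black → 0 (second significant figure)
Red → ×10^2 multiplier
Red → ±2% tolerance
90 × 100 = 9000 Ω
Allowed range: 8820 Ω to 9180 Ω.
8588 ohms lies outside that range.

no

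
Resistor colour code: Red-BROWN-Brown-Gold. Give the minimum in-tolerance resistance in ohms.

Red → 2 (first significant figure)
Brown → 1 (second significant figure)
Brown → ×10 multiplier
Gold → ±5% tolerance
21 × 10 = 210 Ω
Minimum = 210 × (1 − 5/100) = 199.5 Ω.

199.5 Ω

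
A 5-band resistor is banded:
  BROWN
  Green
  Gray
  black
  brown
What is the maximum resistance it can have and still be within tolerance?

159.58 Ω

Brown → 1 (first significant figure)
Green → 5 (second significant figure)
Grey → 8 (third significant figure)
Black → ×1 multiplier
Brown → ±1% tolerance
158 × 1 = 158 Ω
Maximum = 158 × (1 + 1/100) = 159.58 Ω.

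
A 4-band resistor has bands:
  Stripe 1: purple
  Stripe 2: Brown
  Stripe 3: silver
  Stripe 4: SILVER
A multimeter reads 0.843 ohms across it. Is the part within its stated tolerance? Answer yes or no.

Violet → 7 (first significant figure)
Brown → 1 (second significant figure)
Silver → ×0.01 multiplier
Silver → ±10% tolerance
71 × 0.01 = 0.71 Ω
Allowed range: 0.639 Ω to 0.781 Ω.
0.843 ohms lies outside that range.

no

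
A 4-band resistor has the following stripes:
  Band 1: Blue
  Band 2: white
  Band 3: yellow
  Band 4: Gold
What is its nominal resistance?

Blue → 6 (first significant figure)
White → 9 (second significant figure)
Yellow → ×10^4 multiplier
69 × 10000 = 690000 Ω

690000 Ω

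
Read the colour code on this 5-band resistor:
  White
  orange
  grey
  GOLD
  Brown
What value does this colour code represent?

White → 9 (first significant figure)
Orange → 3 (second significant figure)
Grey → 8 (third significant figure)
Gold → ×0.1 multiplier
938 × 0.1 = 93.8 Ω

93.8 Ω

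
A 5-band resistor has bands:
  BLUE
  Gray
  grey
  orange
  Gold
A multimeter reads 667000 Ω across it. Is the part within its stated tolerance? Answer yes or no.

yes

Blue → 6 (first significant figure)
Grey → 8 (second significant figure)
Grey → 8 (third significant figure)
Orange → ×10^3 multiplier
Gold → ±5% tolerance
688 × 1000 = 688000 Ω
Allowed range: 653600 Ω to 722400 Ω.
667000 Ω lies inside that range.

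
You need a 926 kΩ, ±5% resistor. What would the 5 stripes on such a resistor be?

926000 Ω = 926 × 10^3.
9 → white
2 → red
6 → blue
Multiplier 10^3 → orange.
±5% tolerance → gold.

white, red, blue, orange, gold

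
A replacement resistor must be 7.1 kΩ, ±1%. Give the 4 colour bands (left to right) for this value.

violet, brown, red, brown

7100 Ω = 71 × 10^2.
7 → violet
1 → brown
Multiplier 10^2 → red.
±1% tolerance → brown.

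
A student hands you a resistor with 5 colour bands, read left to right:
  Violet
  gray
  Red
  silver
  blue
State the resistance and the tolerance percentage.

Violet → 7 (first significant figure)
Grey → 8 (second significant figure)
Red → 2 (third significant figure)
Silver → ×0.01 multiplier
Blue → ±0.25% tolerance
782 × 0.01 = 7.82 Ω

7.82 Ω ±0.25%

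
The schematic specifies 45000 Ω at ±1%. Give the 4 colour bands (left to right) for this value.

yellow, green, orange, brown

45000 Ω = 45 × 10^3.
4 → yellow
5 → green
Multiplier 10^3 → orange.
±1% tolerance → brown.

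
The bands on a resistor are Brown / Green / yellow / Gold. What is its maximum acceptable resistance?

157500 Ω

Brown → 1 (first significant figure)
Green → 5 (second significant figure)
Yellow → ×10^4 multiplier
Gold → ±5% tolerance
15 × 10000 = 150000 Ω
Maximum = 150000 × (1 + 5/100) = 157500 Ω.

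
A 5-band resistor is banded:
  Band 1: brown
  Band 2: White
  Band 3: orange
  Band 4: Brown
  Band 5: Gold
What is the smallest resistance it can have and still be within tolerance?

Brown → 1 (first significant figure)
White → 9 (second significant figure)
Orange → 3 (third significant figure)
Brown → ×10 multiplier
Gold → ±5% tolerance
193 × 10 = 1930 Ω
Smallest = 1930 × (1 − 5/100) = 1833.5 Ω.

1833.5 Ω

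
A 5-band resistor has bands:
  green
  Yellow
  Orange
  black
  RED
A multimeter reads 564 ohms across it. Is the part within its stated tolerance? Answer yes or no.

Green → 5 (first significant figure)
Yellow → 4 (second significant figure)
Orange → 3 (third significant figure)
Black → ×1 multiplier
Red → ±2% tolerance
543 × 1 = 543 Ω
Allowed range: 532.14 Ω to 553.86 Ω.
564 ohms lies outside that range.

no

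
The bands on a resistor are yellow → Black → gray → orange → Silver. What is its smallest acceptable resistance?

Yellow → 4 (first significant figure)
Black → 0 (second significant figure)
Grey → 8 (third significant figure)
Orange → ×10^3 multiplier
Silver → ±10% tolerance
408 × 1000 = 408000 Ω
Smallest = 408000 × (1 − 10/100) = 367200 Ω.

367200 Ω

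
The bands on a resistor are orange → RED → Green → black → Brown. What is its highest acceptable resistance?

Orange → 3 (first significant figure)
Red → 2 (second significant figure)
Green → 5 (third significant figure)
Black → ×1 multiplier
Brown → ±1% tolerance
325 × 1 = 325 Ω
Highest = 325 × (1 + 1/100) = 328.25 Ω.

328.25 Ω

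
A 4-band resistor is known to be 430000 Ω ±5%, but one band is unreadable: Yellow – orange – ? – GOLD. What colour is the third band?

yellow

430000 Ω = 43 × 10^4.
The third band is the multiplier, 10^4, which is yellow.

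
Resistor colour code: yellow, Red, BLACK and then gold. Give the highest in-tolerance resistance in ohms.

Yellow → 4 (first significant figure)
Red → 2 (second significant figure)
Black → ×1 multiplier
Gold → ±5% tolerance
42 × 1 = 42 Ω
Highest = 42 × (1 + 5/100) = 44.1 Ω.

44.1 Ω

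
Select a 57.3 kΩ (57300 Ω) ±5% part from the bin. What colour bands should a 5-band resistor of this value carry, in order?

green, violet, orange, red, gold

57300 Ω = 573 × 10^2.
5 → green
7 → violet
3 → orange
Multiplier 10^2 → red.
±5% tolerance → gold.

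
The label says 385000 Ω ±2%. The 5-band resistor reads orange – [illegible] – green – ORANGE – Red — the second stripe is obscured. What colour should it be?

385000 Ω = 385 × 10^3.
The second band gives digit 8 of the significand, and 8 is grey.

grey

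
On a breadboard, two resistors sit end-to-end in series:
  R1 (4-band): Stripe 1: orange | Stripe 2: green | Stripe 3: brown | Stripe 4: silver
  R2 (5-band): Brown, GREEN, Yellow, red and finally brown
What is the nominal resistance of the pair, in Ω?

15750 Ω

R1: orange, green → 35; brown ×10 → 350 Ω.
R2: brown, green, yellow → 154; red ×10^2 → 15400 Ω.
Series: 350 + 15400 = 15750 Ω.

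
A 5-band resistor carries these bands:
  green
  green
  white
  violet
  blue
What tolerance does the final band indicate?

±0.25%

The last band, blue, is the tolerance band.
Blue corresponds to ±0.25%.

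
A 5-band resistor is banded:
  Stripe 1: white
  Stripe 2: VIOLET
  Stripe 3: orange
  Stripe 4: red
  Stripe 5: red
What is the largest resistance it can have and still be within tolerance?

White → 9 (first significant figure)
Violet → 7 (second significant figure)
Orange → 3 (third significant figure)
Red → ×10^2 multiplier
Red → ±2% tolerance
973 × 100 = 97300 Ω
Largest = 97300 × (1 + 2/100) = 99246 Ω.

99246 Ω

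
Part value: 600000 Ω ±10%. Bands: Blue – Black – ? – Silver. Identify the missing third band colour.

yellow

600000 Ω = 60 × 10^4.
The third band is the multiplier, 10^4, which is yellow.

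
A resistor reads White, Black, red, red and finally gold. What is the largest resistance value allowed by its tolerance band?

94710 Ω

White → 9 (first significant figure)
Black → 0 (second significant figure)
Red → 2 (third significant figure)
Red → ×10^2 multiplier
Gold → ±5% tolerance
902 × 100 = 90200 Ω
Largest = 90200 × (1 + 5/100) = 94710 Ω.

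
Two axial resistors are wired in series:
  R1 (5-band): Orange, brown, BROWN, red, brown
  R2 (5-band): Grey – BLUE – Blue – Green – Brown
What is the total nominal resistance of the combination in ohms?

86631100 Ω

R1: orange, brown, brown → 311; red ×10^2 → 31100 Ω.
R2: grey, blue, blue → 866; green ×10^5 → 86600000 Ω.
Series: 31100 + 86600000 = 86631100 Ω.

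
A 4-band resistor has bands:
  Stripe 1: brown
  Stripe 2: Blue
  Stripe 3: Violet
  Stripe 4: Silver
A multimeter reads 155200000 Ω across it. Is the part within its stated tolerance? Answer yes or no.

yes

Brown → 1 (first significant figure)
Blue → 6 (second significant figure)
Violet → ×10^7 multiplier
Silver → ±10% tolerance
16 × 10000000 = 160000000 Ω
Allowed range: 144000000 Ω to 176000000 Ω.
155200000 Ω lies inside that range.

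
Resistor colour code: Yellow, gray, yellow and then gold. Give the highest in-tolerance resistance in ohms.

Yellow → 4 (first significant figure)
Grey → 8 (second significant figure)
Yellow → ×10^4 multiplier
Gold → ±5% tolerance
48 × 10000 = 480000 Ω
Highest = 480000 × (1 + 5/100) = 504000 Ω.

504000 Ω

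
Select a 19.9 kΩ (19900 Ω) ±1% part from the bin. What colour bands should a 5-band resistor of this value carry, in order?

brown, white, white, red, brown

19900 Ω = 199 × 10^2.
1 → brown
9 → white
9 → white
Multiplier 10^2 → red.
±1% tolerance → brown.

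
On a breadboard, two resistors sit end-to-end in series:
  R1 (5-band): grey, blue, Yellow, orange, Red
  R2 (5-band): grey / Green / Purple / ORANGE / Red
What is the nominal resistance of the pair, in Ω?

1721000 Ω

R1: grey, blue, yellow → 864; orange ×10^3 → 864000 Ω.
R2: grey, green, violet → 857; orange ×10^3 → 857000 Ω.
Series: 864000 + 857000 = 1721000 Ω.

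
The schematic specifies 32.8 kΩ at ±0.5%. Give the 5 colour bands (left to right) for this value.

orange, red, grey, red, green

32800 Ω = 328 × 10^2.
3 → orange
2 → red
8 → grey
Multiplier 10^2 → red.
±0.5% tolerance → green.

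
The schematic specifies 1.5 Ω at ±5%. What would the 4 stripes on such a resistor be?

1.5 Ω = 15 × 10^-1.
1 → brown
5 → green
Multiplier 10^-1 → gold.
±5% tolerance → gold.

brown, green, gold, gold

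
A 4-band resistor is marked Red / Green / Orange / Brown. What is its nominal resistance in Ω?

25000 Ω

Red → 2 (first significant figure)
Green → 5 (second significant figure)
Orange → ×10^3 multiplier
25 × 1000 = 25000 Ω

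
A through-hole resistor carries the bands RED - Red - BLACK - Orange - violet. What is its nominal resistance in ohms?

Red → 2 (first significant figure)
Red → 2 (second significant figure)
Black → 0 (third significant figure)
Orange → ×10^3 multiplier
220 × 1000 = 220000 Ω

220000 Ω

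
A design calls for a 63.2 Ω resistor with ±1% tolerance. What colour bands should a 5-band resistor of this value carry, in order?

blue, orange, red, gold, brown

63.2 Ω = 632 × 10^-1.
6 → blue
3 → orange
2 → red
Multiplier 10^-1 → gold.
±1% tolerance → brown.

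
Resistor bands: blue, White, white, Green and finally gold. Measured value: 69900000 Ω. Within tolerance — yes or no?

Blue → 6 (first significant figure)
White → 9 (second significant figure)
White → 9 (third significant figure)
Green → ×10^5 multiplier
Gold → ±5% tolerance
699 × 100000 = 69900000 Ω
Allowed range: 66405000 Ω to 73395000 Ω.
69900000 Ω lies inside that range.

yes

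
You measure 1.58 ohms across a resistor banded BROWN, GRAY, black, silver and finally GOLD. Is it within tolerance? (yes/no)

Brown → 1 (first significant figure)
Grey → 8 (second significant figure)
Black → 0 (third significant figure)
Silver → ×0.01 multiplier
Gold → ±5% tolerance
180 × 0.01 = 1.8 Ω
Allowed range: 1.71 Ω to 1.89 Ω.
1.58 ohms lies outside that range.

no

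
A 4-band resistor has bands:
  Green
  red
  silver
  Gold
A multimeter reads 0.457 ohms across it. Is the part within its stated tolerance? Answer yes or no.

no

Green → 5 (first significant figure)
Red → 2 (second significant figure)
Silver → ×0.01 multiplier
Gold → ±5% tolerance
52 × 0.01 = 0.52 Ω
Allowed range: 0.494 Ω to 0.546 Ω.
0.457 ohms lies outside that range.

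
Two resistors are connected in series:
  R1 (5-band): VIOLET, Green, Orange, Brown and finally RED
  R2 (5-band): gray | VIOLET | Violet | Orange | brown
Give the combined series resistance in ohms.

R1: violet, green, orange → 753; brown ×10 → 7530 Ω.
R2: grey, violet, violet → 877; orange ×10^3 → 877000 Ω.
Series: 7530 + 877000 = 884530 Ω.

884530 Ω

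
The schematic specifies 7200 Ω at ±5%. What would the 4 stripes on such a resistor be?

violet, red, red, gold

7200 Ω = 72 × 10^2.
7 → violet
2 → red
Multiplier 10^2 → red.
±5% tolerance → gold.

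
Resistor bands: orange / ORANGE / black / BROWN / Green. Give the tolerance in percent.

±0.5%

The last band, green, is the tolerance band.
Green corresponds to ±0.5%.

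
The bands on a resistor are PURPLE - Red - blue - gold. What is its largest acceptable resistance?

Violet → 7 (first significant figure)
Red → 2 (second significant figure)
Blue → ×10^6 multiplier
Gold → ±5% tolerance
72 × 1000000 = 72000000 Ω
Largest = 72000000 × (1 + 5/100) = 75600000 Ω.

75600000 Ω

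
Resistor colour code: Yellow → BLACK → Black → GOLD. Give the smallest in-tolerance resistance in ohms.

38 Ω

Yellow → 4 (first significant figure)
Black → 0 (second significant figure)
Black → ×1 multiplier
Gold → ±5% tolerance
40 × 1 = 40 Ω
Smallest = 40 × (1 − 5/100) = 38 Ω.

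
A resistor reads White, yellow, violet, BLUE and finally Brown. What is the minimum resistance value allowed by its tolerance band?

937530000 Ω

White → 9 (first significant figure)
Yellow → 4 (second significant figure)
Violet → 7 (third significant figure)
Blue → ×10^6 multiplier
Brown → ±1% tolerance
947 × 1000000 = 947000000 Ω
Minimum = 947000000 × (1 − 1/100) = 937530000 Ω.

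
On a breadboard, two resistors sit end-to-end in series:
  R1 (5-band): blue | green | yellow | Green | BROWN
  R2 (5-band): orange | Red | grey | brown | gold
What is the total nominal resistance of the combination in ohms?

R1: blue, green, yellow → 654; green ×10^5 → 65400000 Ω.
R2: orange, red, grey → 328; brown ×10 → 3280 Ω.
Series: 65400000 + 3280 = 65403280 Ω.

65403280 Ω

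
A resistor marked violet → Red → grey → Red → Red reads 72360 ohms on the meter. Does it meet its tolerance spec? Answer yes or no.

Violet → 7 (first significant figure)
Red → 2 (second significant figure)
Grey → 8 (third significant figure)
Red → ×10^2 multiplier
Red → ±2% tolerance
728 × 100 = 72800 Ω
Allowed range: 71344 Ω to 74256 Ω.
72360 ohms lies inside that range.

yes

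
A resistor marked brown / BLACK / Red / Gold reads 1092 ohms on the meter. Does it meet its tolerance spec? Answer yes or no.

Brown → 1 (first significant figure)
Black → 0 (second significant figure)
Red → ×10^2 multiplier
Gold → ±5% tolerance
10 × 100 = 1000 Ω
Allowed range: 950 Ω to 1050 Ω.
1092 ohms lies outside that range.

no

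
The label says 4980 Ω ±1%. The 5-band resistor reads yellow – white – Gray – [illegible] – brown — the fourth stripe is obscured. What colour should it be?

4980 Ω = 498 × 10^1.
The fourth band is the multiplier, 10^1, which is brown.

brown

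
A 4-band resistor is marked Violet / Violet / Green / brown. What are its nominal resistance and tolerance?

7700000 Ω ±1%

Violet → 7 (first significant figure)
Violet → 7 (second significant figure)
Green → ×10^5 multiplier
Brown → ±1% tolerance
77 × 100000 = 7700000 Ω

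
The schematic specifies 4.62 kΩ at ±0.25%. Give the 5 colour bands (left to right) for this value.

yellow, blue, red, brown, blue

4620 Ω = 462 × 10^1.
4 → yellow
6 → blue
2 → red
Multiplier 10^1 → brown.
±0.25% tolerance → blue.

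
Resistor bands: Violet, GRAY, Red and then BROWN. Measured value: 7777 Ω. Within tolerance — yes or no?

yes

Violet → 7 (first significant figure)
Grey → 8 (second significant figure)
Red → ×10^2 multiplier
Brown → ±1% tolerance
78 × 100 = 7800 Ω
Allowed range: 7722 Ω to 7878 Ω.
7777 Ω lies inside that range.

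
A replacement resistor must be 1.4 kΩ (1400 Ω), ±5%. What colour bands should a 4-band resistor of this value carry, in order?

1400 Ω = 14 × 10^2.
1 → brown
4 → yellow
Multiplier 10^2 → red.
±5% tolerance → gold.

brown, yellow, red, gold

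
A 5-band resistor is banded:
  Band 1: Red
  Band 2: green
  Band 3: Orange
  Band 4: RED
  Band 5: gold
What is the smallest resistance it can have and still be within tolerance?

24035 Ω

Red → 2 (first significant figure)
Green → 5 (second significant figure)
Orange → 3 (third significant figure)
Red → ×10^2 multiplier
Gold → ±5% tolerance
253 × 100 = 25300 Ω
Smallest = 25300 × (1 − 5/100) = 24035 Ω.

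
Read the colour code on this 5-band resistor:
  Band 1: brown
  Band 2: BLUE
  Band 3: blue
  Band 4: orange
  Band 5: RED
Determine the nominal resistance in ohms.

Brown → 1 (first significant figure)
Blue → 6 (second significant figure)
Blue → 6 (third significant figure)
Orange → ×10^3 multiplier
166 × 1000 = 166000 Ω

166000 Ω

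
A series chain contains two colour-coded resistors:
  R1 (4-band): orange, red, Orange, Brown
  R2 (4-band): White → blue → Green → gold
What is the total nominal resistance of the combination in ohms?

R1: orange, red → 32; orange ×10^3 → 32000 Ω.
R2: white, blue → 96; green ×10^5 → 9600000 Ω.
Series: 32000 + 9600000 = 9632000 Ω.

9632000 Ω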